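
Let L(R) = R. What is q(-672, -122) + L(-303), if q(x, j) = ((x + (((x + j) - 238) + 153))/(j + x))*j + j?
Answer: -263336/397 ≈ -663.31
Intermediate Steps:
q(x, j) = j + j*(-85 + j + 2*x)/(j + x) (q(x, j) = ((x + (((j + x) - 238) + 153))/(j + x))*j + j = ((x + ((-238 + j + x) + 153))/(j + x))*j + j = ((x + (-85 + j + x))/(j + x))*j + j = ((-85 + j + 2*x)/(j + x))*j + j = j*(-85 + j + 2*x)/(j + x) + j = j + j*(-85 + j + 2*x)/(j + x))
q(-672, -122) + L(-303) = -122*(-85 + 2*(-122) + 3*(-672))/(-122 - 672) - 303 = -122*(-85 - 244 - 2016)/(-794) - 303 = -122*(-1/794)*(-2345) - 303 = -143045/397 - 303 = -263336/397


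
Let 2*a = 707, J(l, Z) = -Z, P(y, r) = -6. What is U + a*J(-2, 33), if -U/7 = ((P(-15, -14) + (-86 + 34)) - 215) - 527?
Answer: -12131/2 ≈ -6065.5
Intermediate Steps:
U = 5600 (U = -7*(((-6 + (-86 + 34)) - 215) - 527) = -7*(((-6 - 52) - 215) - 527) = -7*((-58 - 215) - 527) = -7*(-273 - 527) = -7*(-800) = 5600)
a = 707/2 (a = (½)*707 = 707/2 ≈ 353.50)
U + a*J(-2, 33) = 5600 + 707*(-1*33)/2 = 5600 + (707/2)*(-33) = 5600 - 23331/2 = -12131/2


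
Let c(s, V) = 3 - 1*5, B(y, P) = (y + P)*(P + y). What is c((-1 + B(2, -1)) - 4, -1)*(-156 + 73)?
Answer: 166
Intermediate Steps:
B(y, P) = (P + y)² (B(y, P) = (P + y)*(P + y) = (P + y)²)
c(s, V) = -2 (c(s, V) = 3 - 5 = -2)
c((-1 + B(2, -1)) - 4, -1)*(-156 + 73) = -2*(-156 + 73) = -2*(-83) = 166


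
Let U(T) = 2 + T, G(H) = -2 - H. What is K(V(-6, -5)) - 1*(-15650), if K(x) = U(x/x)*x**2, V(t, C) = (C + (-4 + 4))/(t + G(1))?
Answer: 422575/27 ≈ 15651.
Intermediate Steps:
V(t, C) = C/(-3 + t) (V(t, C) = (C + (-4 + 4))/(t + (-2 - 1*1)) = (C + 0)/(t + (-2 - 1)) = C/(t - 3) = C/(-3 + t))
K(x) = 3*x**2 (K(x) = (2 + x/x)*x**2 = (2 + 1)*x**2 = 3*x**2)
K(V(-6, -5)) - 1*(-15650) = 3*(-5/(-3 - 6))**2 - 1*(-15650) = 3*(-5/(-9))**2 + 15650 = 3*(-5*(-1/9))**2 + 15650 = 3*(5/9)**2 + 15650 = 3*(25/81) + 15650 = 25/27 + 15650 = 422575/27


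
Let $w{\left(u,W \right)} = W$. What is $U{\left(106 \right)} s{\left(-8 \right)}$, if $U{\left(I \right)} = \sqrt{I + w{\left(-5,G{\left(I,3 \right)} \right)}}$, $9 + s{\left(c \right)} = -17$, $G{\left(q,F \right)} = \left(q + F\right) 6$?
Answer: $- 52 \sqrt{190} \approx -716.77$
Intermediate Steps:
$G{\left(q,F \right)} = 6 F + 6 q$ ($G{\left(q,F \right)} = \left(F + q\right) 6 = 6 F + 6 q$)
$s{\left(c \right)} = -26$ ($s{\left(c \right)} = -9 - 17 = -26$)
$U{\left(I \right)} = \sqrt{18 + 7 I}$ ($U{\left(I \right)} = \sqrt{I + \left(6 \cdot 3 + 6 I\right)} = \sqrt{I + \left(18 + 6 I\right)} = \sqrt{18 + 7 I}$)
$U{\left(106 \right)} s{\left(-8 \right)} = \sqrt{18 + 7 \cdot 106} \left(-26\right) = \sqrt{18 + 742} \left(-26\right) = \sqrt{760} \left(-26\right) = 2 \sqrt{190} \left(-26\right) = - 52 \sqrt{190}$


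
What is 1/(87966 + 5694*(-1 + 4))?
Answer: 1/105048 ≈ 9.5195e-6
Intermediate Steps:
1/(87966 + 5694*(-1 + 4)) = 1/(87966 + 5694*3) = 1/(87966 + 17082) = 1/105048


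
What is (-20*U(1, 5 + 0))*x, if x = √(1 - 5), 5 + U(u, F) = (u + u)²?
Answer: 40*I ≈ 40.0*I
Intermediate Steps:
U(u, F) = -5 + 4*u² (U(u, F) = -5 + (u + u)² = -5 + (2*u)² = -5 + 4*u²)
x = 2*I (x = √(-4) = 2*I ≈ 2.0*I)
(-20*U(1, 5 + 0))*x = (-20*(-5 + 4*1²))*(2*I) = (-20*(-5 + 4*1))*(2*I) = (-20*(-5 + 4))*(2*I) = (-20*(-1))*(2*I) = 20*(2*I) = 40*I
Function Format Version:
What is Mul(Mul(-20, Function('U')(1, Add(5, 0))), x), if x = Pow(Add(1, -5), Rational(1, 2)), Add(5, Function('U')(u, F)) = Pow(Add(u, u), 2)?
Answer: Mul(40, I) ≈ Mul(40.000, I)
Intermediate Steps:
Function('U')(u, F) = Add(-5, Mul(4, Pow(u, 2))) (Function('U')(u, F) = Add(-5, Pow(Add(u, u), 2)) = Add(-5, Pow(Mul(2, u), 2)) = Add(-5, Mul(4, Pow(u, 2))))
x = Mul(2, I) (x = Pow(-4, Rational(1, 2)) = Mul(2, I) ≈ Mul(2.0000, I))
Mul(Mul(-20, Function('U')(1, Add(5, 0))), x) = Mul(Mul(-20, Add(-5, Mul(4, Pow(1, 2)))), Mul(2, I)) = Mul(Mul(-20, Add(-5, Mul(4, 1))), Mul(2, I)) = Mul(Mul(-20, Add(-5, 4)), Mul(2, I)) = Mul(Mul(-20, -1), Mul(2, I)) = Mul(20, Mul(2, I)) = Mul(40, I)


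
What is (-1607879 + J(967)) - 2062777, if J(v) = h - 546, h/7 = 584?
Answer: -3667114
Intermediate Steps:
h = 4088 (h = 7*584 = 4088)
J(v) = 3542 (J(v) = 4088 - 546 = 3542)
(-1607879 + J(967)) - 2062777 = (-1607879 + 3542) - 2062777 = -1604337 - 2062777 = -3667114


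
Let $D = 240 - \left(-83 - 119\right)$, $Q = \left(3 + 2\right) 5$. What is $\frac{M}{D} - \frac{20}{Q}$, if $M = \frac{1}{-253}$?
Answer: $- \frac{447309}{559130} \approx -0.80001$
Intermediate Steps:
$M = - \frac{1}{253} \approx -0.0039526$
$Q = 25$ ($Q = 5 \cdot 5 = 25$)
$D = 442$ ($D = 240 - \left(-83 - 119\right) = 240 - -202 = 240 + 202 = 442$)
$\frac{M}{D} - \frac{20}{Q} = - \frac{1}{253 \cdot 442} - \frac{20}{25} = \left(- \frac{1}{253}\right) \frac{1}{442} - \frac{4}{5} = - \frac{1}{111826} - \frac{4}{5} = - \frac{447309}{559130}$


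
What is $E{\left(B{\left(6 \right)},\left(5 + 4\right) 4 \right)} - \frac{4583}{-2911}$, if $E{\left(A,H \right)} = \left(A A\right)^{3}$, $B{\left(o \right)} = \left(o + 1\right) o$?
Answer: $\frac{15978571411367}{2911} \approx 5.489 \cdot 10^{9}$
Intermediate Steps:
$B{\left(o \right)} = o \left(1 + o\right)$ ($B{\left(o \right)} = \left(1 + o\right) o = o \left(1 + o\right)$)
$E{\left(A,H \right)} = A^{6}$ ($E{\left(A,H \right)} = \left(A^{2}\right)^{3} = A^{6}$)
$E{\left(B{\left(6 \right)},\left(5 + 4\right) 4 \right)} - \frac{4583}{-2911} = \left(6 \left(1 + 6\right)\right)^{6} - \frac{4583}{-2911} = \left(6 \cdot 7\right)^{6} - - \frac{4583}{2911} = 42^{6} + \frac{4583}{2911} = 5489031744 + \frac{4583}{2911} = \frac{15978571411367}{2911}$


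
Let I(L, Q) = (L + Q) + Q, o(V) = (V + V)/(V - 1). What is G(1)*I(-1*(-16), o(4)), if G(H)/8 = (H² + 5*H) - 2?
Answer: 2048/3 ≈ 682.67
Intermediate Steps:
G(H) = -16 + 8*H² + 40*H (G(H) = 8*((H² + 5*H) - 2) = 8*(-2 + H² + 5*H) = -16 + 8*H² + 40*H)
o(V) = 2*V/(-1 + V) (o(V) = (2*V)/(-1 + V) = 2*V/(-1 + V))
I(L, Q) = L + 2*Q
G(1)*I(-1*(-16), o(4)) = (-16 + 8*1² + 40*1)*(-1*(-16) + 2*(2*4/(-1 + 4))) = (-16 + 8*1 + 40)*(16 + 2*(2*4/3)) = (-16 + 8 + 40)*(16 + 2*(2*4*(⅓))) = 32*(16 + 2*(8/3)) = 32*(16 + 16/3) = 32*(64/3) = 2048/3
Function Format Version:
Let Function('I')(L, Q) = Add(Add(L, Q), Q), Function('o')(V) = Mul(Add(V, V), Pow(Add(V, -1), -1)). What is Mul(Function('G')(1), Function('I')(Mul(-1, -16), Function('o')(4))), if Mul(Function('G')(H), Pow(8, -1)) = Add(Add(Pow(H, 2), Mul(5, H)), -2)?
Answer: Rational(2048, 3) ≈ 682.67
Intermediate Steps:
Function('G')(H) = Add(-16, Mul(8, Pow(H, 2)), Mul(40, H)) (Function('G')(H) = Mul(8, Add(Add(Pow(H, 2), Mul(5, H)), -2)) = Mul(8, Add(-2, Pow(H, 2), Mul(5, H))) = Add(-16, Mul(8, Pow(H, 2)), Mul(40, H)))
Function('o')(V) = Mul(2, V, Pow(Add(-1, V), -1)) (Function('o')(V) = Mul(Mul(2, V), Pow(Add(-1, V), -1)) = Mul(2, V, Pow(Add(-1, V), -1)))
Function('I')(L, Q) = Add(L, Mul(2, Q))
Mul(Function('G')(1), Function('I')(Mul(-1, -16), Function('o')(4))) = Mul(Add(-16, Mul(8, Pow(1, 2)), Mul(40, 1)), Add(Mul(-1, -16), Mul(2, Mul(2, 4, Pow(Add(-1, 4), -1))))) = Mul(Add(-16, Mul(8, 1), 40), Add(16, Mul(2, Mul(2, 4, Pow(3, -1))))) = Mul(Add(-16, 8, 40), Add(16, Mul(2, Mul(2, 4, Rational(1, 3))))) = Mul(32, Add(16, Mul(2, Rational(8, 3)))) = Mul(32, Add(16, Rational(16, 3))) = Mul(32, Rational(64, 3)) = Rational(2048, 3)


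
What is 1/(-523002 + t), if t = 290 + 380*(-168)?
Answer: -1/586552 ≈ -1.7049e-6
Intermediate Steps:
t = -63550 (t = 290 - 63840 = -63550)
1/(-523002 + t) = 1/(-523002 - 63550) = 1/(-586552) = -1/586552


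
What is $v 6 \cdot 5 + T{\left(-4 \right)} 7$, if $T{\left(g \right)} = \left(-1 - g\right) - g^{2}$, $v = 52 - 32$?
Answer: $509$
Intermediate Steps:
$v = 20$ ($v = 52 - 32 = 20$)
$T{\left(g \right)} = -1 - g - g^{2}$
$v 6 \cdot 5 + T{\left(-4 \right)} 7 = 20 \cdot 6 \cdot 5 + \left(-1 - -4 - \left(-4\right)^{2}\right) 7 = 20 \cdot 30 + \left(-1 + 4 - 16\right) 7 = 600 + \left(-1 + 4 - 16\right) 7 = 600 - 91 = 509$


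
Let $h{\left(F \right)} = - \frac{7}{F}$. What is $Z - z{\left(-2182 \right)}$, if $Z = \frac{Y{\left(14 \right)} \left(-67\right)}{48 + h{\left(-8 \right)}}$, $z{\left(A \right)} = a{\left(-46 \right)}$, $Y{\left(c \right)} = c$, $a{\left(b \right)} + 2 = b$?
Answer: $\frac{11264}{391} \approx 28.808$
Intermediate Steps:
$a{\left(b \right)} = -2 + b$
$z{\left(A \right)} = -48$ ($z{\left(A \right)} = -2 - 46 = -48$)
$Z = - \frac{7504}{391}$ ($Z = \frac{14 \left(-67\right)}{48 - \frac{7}{-8}} = - \frac{938}{48 - - \frac{7}{8}} = - \frac{938}{48 + \frac{7}{8}} = - \frac{938}{\frac{391}{8}} = \left(-938\right) \frac{8}{391} = - \frac{7504}{391} \approx -19.192$)
$Z - z{\left(-2182 \right)} = - \frac{7504}{391} - -48 = - \frac{7504}{391} + 48 = \frac{11264}{391}$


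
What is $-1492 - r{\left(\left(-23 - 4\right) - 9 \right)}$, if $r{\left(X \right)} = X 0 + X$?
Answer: $-1456$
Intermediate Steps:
$r{\left(X \right)} = X$ ($r{\left(X \right)} = 0 + X = X$)
$-1492 - r{\left(\left(-23 - 4\right) - 9 \right)} = -1492 - \left(\left(-23 - 4\right) - 9\right) = -1492 - \left(-27 - 9\right) = -1492 - -36 = -1492 + 36 = -1456$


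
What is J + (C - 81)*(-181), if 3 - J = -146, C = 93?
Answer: -2023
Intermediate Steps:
J = 149 (J = 3 - 1*(-146) = 3 + 146 = 149)
J + (C - 81)*(-181) = 149 + (93 - 81)*(-181) = 149 + 12*(-181) = 149 - 2172 = -2023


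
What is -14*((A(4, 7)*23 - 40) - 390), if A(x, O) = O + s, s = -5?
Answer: 5376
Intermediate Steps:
A(x, O) = -5 + O (A(x, O) = O - 5 = -5 + O)
-14*((A(4, 7)*23 - 40) - 390) = -14*(((-5 + 7)*23 - 40) - 390) = -14*((2*23 - 40) - 390) = -14*((46 - 40) - 390) = -14*(6 - 390) = -14*(-384) = 5376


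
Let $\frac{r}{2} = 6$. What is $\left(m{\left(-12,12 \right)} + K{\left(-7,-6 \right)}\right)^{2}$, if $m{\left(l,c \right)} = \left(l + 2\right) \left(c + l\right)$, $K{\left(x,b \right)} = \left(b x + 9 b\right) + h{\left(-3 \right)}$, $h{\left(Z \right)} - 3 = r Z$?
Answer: $2025$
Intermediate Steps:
$r = 12$ ($r = 2 \cdot 6 = 12$)
$h{\left(Z \right)} = 3 + 12 Z$
$K{\left(x,b \right)} = -33 + 9 b + b x$ ($K{\left(x,b \right)} = \left(b x + 9 b\right) + \left(3 + 12 \left(-3\right)\right) = \left(9 b + b x\right) + \left(3 - 36\right) = \left(9 b + b x\right) - 33 = -33 + 9 b + b x$)
$m{\left(l,c \right)} = \left(2 + l\right) \left(c + l\right)$
$\left(m{\left(-12,12 \right)} + K{\left(-7,-6 \right)}\right)^{2} = \left(\left(\left(-12\right)^{2} + 2 \cdot 12 + 2 \left(-12\right) + 12 \left(-12\right)\right) - 45\right)^{2} = \left(\left(144 + 24 - 24 - 144\right) - 45\right)^{2} = \left(0 - 45\right)^{2} = \left(-45\right)^{2} = 2025$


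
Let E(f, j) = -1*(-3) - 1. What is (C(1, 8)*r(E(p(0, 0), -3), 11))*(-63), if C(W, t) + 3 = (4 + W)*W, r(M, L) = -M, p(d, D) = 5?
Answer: 252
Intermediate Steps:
E(f, j) = 2 (E(f, j) = 3 - 1 = 2)
C(W, t) = -3 + W*(4 + W) (C(W, t) = -3 + (4 + W)*W = -3 + W*(4 + W))
(C(1, 8)*r(E(p(0, 0), -3), 11))*(-63) = ((-3 + 1² + 4*1)*(-1*2))*(-63) = ((-3 + 1 + 4)*(-2))*(-63) = (2*(-2))*(-63) = -4*(-63) = 252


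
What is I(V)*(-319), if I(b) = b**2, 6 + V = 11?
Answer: -7975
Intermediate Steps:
V = 5 (V = -6 + 11 = 5)
I(V)*(-319) = 5**2*(-319) = 25*(-319) = -7975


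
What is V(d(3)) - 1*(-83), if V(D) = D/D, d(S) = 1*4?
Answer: 84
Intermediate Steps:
d(S) = 4
V(D) = 1
V(d(3)) - 1*(-83) = 1 - 1*(-83) = 1 + 83 = 84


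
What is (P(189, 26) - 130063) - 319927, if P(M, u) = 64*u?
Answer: -448326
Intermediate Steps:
(P(189, 26) - 130063) - 319927 = (64*26 - 130063) - 319927 = (1664 - 130063) - 319927 = -128399 - 319927 = -448326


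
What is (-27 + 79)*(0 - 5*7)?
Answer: -1820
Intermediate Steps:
(-27 + 79)*(0 - 5*7) = 52*(0 - 35) = 52*(-35) = -1820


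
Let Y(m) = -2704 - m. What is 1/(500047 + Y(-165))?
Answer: 1/497508 ≈ 2.0100e-6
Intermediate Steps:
1/(500047 + Y(-165)) = 1/(500047 + (-2704 - 1*(-165))) = 1/(500047 + (-2704 + 165)) = 1/(500047 - 2539) = 1/497508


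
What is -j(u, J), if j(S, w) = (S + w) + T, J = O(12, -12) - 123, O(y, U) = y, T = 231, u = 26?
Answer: -146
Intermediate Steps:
J = -111 (J = 12 - 123 = -111)
j(S, w) = 231 + S + w (j(S, w) = (S + w) + 231 = 231 + S + w)
-j(u, J) = -(231 + 26 - 111) = -1*146 = -146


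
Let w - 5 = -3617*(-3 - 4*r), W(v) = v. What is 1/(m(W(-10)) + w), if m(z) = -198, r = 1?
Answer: 1/25126 ≈ 3.9799e-5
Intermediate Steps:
w = 25324 (w = 5 - 3617*(-3 - 4*1) = 5 - 3617*(-3 - 4) = 5 - 3617*(-7) = 5 + 25319 = 25324)
1/(m(W(-10)) + w) = 1/(-198 + 25324) = 1/25126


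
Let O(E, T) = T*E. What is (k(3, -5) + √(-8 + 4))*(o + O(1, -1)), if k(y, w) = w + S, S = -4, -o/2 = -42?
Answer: -747 + 166*I ≈ -747.0 + 166.0*I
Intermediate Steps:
O(E, T) = E*T
o = 84 (o = -2*(-42) = 84)
k(y, w) = -4 + w (k(y, w) = w - 4 = -4 + w)
(k(3, -5) + √(-8 + 4))*(o + O(1, -1)) = ((-4 - 5) + √(-8 + 4))*(84 + 1*(-1)) = (-9 + √(-4))*(84 - 1) = (-9 + 2*I)*83 = -747 + 166*I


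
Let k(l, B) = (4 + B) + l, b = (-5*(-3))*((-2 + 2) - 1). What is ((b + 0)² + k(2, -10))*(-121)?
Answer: -26741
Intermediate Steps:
b = -15 (b = 15*(0 - 1) = 15*(-1) = -15)
k(l, B) = 4 + B + l
((b + 0)² + k(2, -10))*(-121) = ((-15 + 0)² + (4 - 10 + 2))*(-121) = ((-15)² - 4)*(-121) = (225 - 4)*(-121) = 221*(-121) = -26741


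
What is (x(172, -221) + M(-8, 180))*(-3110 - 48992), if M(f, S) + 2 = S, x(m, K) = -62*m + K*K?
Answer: -1998372210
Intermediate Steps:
x(m, K) = K**2 - 62*m (x(m, K) = -62*m + K**2 = K**2 - 62*m)
M(f, S) = -2 + S
(x(172, -221) + M(-8, 180))*(-3110 - 48992) = (((-221)**2 - 62*172) + (-2 + 180))*(-3110 - 48992) = ((48841 - 10664) + 178)*(-52102) = (38177 + 178)*(-52102) = 38355*(-52102) = -1998372210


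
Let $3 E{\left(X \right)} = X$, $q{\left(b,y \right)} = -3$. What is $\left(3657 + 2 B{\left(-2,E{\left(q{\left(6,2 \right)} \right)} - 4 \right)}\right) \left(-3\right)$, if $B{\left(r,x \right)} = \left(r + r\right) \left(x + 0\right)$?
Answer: $-11091$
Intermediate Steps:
$E{\left(X \right)} = \frac{X}{3}$
$B{\left(r,x \right)} = 2 r x$
$\left(3657 + 2 B{\left(-2,E{\left(q{\left(6,2 \right)} \right)} - 4 \right)}\right) \left(-3\right) = \left(3657 + 2 \cdot 2 \left(-2\right) \left(\frac{1}{3} \left(-3\right) - 4\right)\right) \left(-3\right) = \left(3657 + 2 \cdot 2 \left(-2\right) \left(-1 - 4\right)\right) \left(-3\right) = \left(3657 + 2 \cdot 2 \left(-2\right) \left(-5\right)\right) \left(-3\right) = \left(3657 + 2 \cdot 20\right) \left(-3\right) = \left(3657 + 40\right) \left(-3\right) = 3697 \left(-3\right) = -11091$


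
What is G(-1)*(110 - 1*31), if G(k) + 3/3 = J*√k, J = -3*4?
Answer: -79 - 948*I ≈ -79.0 - 948.0*I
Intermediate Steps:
J = -12
G(k) = -1 - 12*√k
G(-1)*(110 - 1*31) = (-1 - 12*I)*(110 - 1*31) = (-1 - 12*I)*(110 - 31) = (-1 - 12*I)*79 = -79 - 948*I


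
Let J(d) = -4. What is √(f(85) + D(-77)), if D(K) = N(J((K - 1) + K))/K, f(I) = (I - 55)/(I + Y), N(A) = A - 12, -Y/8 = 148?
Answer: √26378198/12089 ≈ 0.42485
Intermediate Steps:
Y = -1184 (Y = -8*148 = -1184)
N(A) = -12 + A
f(I) = (-55 + I)/(-1184 + I) (f(I) = (I - 55)/(I - 1184) = (-55 + I)/(-1184 + I))
D(K) = -16/K (D(K) = (-12 - 4)/K = -16/K)
√(f(85) + D(-77)) = √((-55 + 85)/(-1184 + 85) - 16/(-77)) = √(30/(-1099) - 16*(-1/77)) = √(-1/1099*30 + 16/77) = √(-30/1099 + 16/77) = √(2182/12089) = √26378198/12089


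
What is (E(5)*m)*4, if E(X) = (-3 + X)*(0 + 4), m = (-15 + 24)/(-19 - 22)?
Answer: -288/41 ≈ -7.0244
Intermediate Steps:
m = -9/41 (m = 9/(-41) = 9*(-1/41) = -9/41 ≈ -0.21951)
E(X) = -12 + 4*X (E(X) = (-3 + X)*4 = -12 + 4*X)
(E(5)*m)*4 = ((-12 + 4*5)*(-9/41))*4 = ((-12 + 20)*(-9/41))*4 = (8*(-9/41))*4 = -72/41*4 = -288/41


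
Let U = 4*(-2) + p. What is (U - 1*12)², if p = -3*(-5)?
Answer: 25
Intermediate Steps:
p = 15
U = 7 (U = 4*(-2) + 15 = -8 + 15 = 7)
(U - 1*12)² = (7 - 1*12)² = (7 - 12)² = (-5)² = 25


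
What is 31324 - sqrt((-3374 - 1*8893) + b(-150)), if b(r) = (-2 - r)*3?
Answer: 31324 - I*sqrt(11823) ≈ 31324.0 - 108.73*I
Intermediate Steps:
b(r) = -6 - 3*r
31324 - sqrt((-3374 - 1*8893) + b(-150)) = 31324 - sqrt((-3374 - 1*8893) + (-6 - 3*(-150))) = 31324 - sqrt((-3374 - 8893) + (-6 + 450)) = 31324 - sqrt(-12267 + 444) = 31324 - sqrt(-11823) = 31324 - I*sqrt(11823)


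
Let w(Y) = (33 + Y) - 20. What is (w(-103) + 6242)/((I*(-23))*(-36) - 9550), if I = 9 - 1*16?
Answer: -3076/7673 ≈ -0.40089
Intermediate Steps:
I = -7 (I = 9 - 16 = -7)
w(Y) = 13 + Y
(w(-103) + 6242)/((I*(-23))*(-36) - 9550) = ((13 - 103) + 6242)/(-7*(-23)*(-36) - 9550) = (-90 + 6242)/(161*(-36) - 9550) = 6152/(-5796 - 9550) = 6152/(-15346) = 6152*(-1/15346) = -3076/7673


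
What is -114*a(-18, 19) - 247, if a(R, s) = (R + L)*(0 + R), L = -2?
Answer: -41287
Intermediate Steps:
a(R, s) = R*(-2 + R) (a(R, s) = (R - 2)*(0 + R) = (-2 + R)*R = R*(-2 + R))
-114*a(-18, 19) - 247 = -(-2052)*(-2 - 18) - 247 = -(-2052)*(-20) - 247 = -114*360 - 247 = -41040 - 247 = -41287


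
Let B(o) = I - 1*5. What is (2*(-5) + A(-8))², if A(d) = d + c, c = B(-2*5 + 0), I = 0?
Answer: 529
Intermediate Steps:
B(o) = -5 (B(o) = 0 - 1*5 = 0 - 5 = -5)
c = -5
A(d) = -5 + d (A(d) = d - 5 = -5 + d)
(2*(-5) + A(-8))² = (2*(-5) + (-5 - 8))² = (-10 - 13)² = (-23)² = 529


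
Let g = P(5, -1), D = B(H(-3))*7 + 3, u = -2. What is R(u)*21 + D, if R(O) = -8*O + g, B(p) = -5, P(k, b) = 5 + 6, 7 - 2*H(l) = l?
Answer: 535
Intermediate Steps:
H(l) = 7/2 - l/2
P(k, b) = 11
D = -32 (D = -5*7 + 3 = -35 + 3 = -32)
g = 11
R(O) = 11 - 8*O (R(O) = -8*O + 11 = 11 - 8*O)
R(u)*21 + D = (11 - 8*(-2))*21 - 32 = (11 + 16)*21 - 32 = 27*21 - 32 = 567 - 32 = 535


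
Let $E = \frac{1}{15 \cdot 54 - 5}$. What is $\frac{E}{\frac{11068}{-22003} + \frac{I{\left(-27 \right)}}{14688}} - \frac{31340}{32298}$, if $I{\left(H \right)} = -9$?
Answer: $- \frac{32672878230022}{33586247475165} \approx -0.97281$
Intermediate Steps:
$E = \frac{1}{805}$ ($E = \frac{1}{810 - 5} = \frac{1}{805} \approx 0.0012422$)
$\frac{E}{\frac{11068}{-22003} + \frac{I{\left(-27 \right)}}{14688}} - \frac{31340}{32298} = \frac{1}{805 \left(\frac{11068}{-22003} - \frac{9}{14688}\right)} - \frac{31340}{32298} = \frac{1}{805 \left(11068 \left(- \frac{1}{22003}\right) - \frac{1}{1632}\right)} - \frac{15670}{16149} = \frac{1}{805 \left(- \frac{11068}{22003} - \frac{1}{1632}\right)} - \frac{15670}{16149} = \frac{1}{805 \left(- \frac{18084979}{35908896}\right)} - \frac{15670}{16149} = \frac{1}{805} \left(- \frac{35908896}{18084979}\right) - \frac{15670}{16149} = - \frac{35908896}{14558408095} - \frac{15670}{16149} = - \frac{32672878230022}{33586247475165}$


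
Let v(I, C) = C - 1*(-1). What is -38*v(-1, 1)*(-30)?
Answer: 2280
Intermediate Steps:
v(I, C) = 1 + C (v(I, C) = C + 1 = 1 + C)
-38*v(-1, 1)*(-30) = -38*(1 + 1)*(-30) = -38*2*(-30) = -76*(-30) = 2280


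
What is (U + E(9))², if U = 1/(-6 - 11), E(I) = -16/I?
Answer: 78961/23409 ≈ 3.3731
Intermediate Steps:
E(I) = -16/I
U = -1/17 (U = 1/(-17) = -1/17 ≈ -0.058824)
(U + E(9))² = (-1/17 - 16/9)² = (-281/153)² = 78961/23409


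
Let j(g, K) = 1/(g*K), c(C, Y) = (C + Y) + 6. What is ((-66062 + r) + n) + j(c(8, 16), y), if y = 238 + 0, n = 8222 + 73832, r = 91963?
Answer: 770798701/7140 ≈ 1.0796e+5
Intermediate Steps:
c(C, Y) = 6 + C + Y
n = 82054
y = 238
j(g, K) = 1/(K*g)
((-66062 + r) + n) + j(c(8, 16), y) = ((-66062 + 91963) + 82054) + 1/(238*(6 + 8 + 16)) = (25901 + 82054) + (1/238)/30 = 107955 + (1/238)*(1/30) = 107955 + 1/7140 = 770798701/7140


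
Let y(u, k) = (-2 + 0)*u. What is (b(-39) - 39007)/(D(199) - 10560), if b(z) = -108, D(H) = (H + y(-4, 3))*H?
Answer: -39115/30633 ≈ -1.2769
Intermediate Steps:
y(u, k) = -2*u
D(H) = H*(8 + H) (D(H) = (H - 2*(-4))*H = (H + 8)*H = (8 + H)*H = H*(8 + H))
(b(-39) - 39007)/(D(199) - 10560) = (-108 - 39007)/(199*(8 + 199) - 10560) = -39115/(199*207 - 10560) = -39115/(41193 - 10560) = -39115/30633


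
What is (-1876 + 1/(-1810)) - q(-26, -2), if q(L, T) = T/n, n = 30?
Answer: -10186321/5430 ≈ -1875.9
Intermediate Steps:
q(L, T) = T/30
(-1876 + 1/(-1810)) - q(-26, -2) = (-1876 + 1/(-1810)) - (-2)/30 = (-1876 - 1/1810) - 1*(-1/15) = -3395561/1810 + 1/15 = -10186321/5430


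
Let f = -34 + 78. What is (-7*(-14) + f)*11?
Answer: 1562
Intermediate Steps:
f = 44
(-7*(-14) + f)*11 = (-7*(-14) + 44)*11 = (98 + 44)*11 = 142*11 = 1562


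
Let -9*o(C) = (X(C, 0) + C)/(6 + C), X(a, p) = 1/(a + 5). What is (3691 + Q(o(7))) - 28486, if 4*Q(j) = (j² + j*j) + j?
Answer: -97752653885/3942432 ≈ -24795.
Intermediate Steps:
X(a, p) = 1/(5 + a)
o(C) = -(C + 1/(5 + C))/(9*(6 + C)) (o(C) = -(1/(5 + C) + C)/(9*(6 + C)) = -(C + 1/(5 + C))/(9*(6 + C)))
Q(j) = j²/2 + j/4 (Q(j) = ((j² + j*j) + j)/4 = ((j² + j²) + j)/4 = (2*j² + j)/4 = (j + 2*j²)/4 = j²/2 + j/4)
(3691 + Q(o(7))) - 28486 = (3691 + ((-1 - 1*7*(5 + 7))/(9*(5 + 7)*(6 + 7)))*(1 + 2*((-1 - 1*7*(5 + 7))/(9*(5 + 7)*(6 + 7))))/4) - 28486 = (3691 + ((⅑)*(-1 - 1*7*12)/(12*13))*(1 + 2*((⅑)*(-1 - 1*7*12)/(12*13)))/4) - 28486 = (3691 + ((⅑)*(1/12)*(1/13)*(-1 - 84))*(1 + 2*((⅑)*(1/12)*(1/13)*(-1 - 84)))/4) - 28486 = (3691 + ((⅑)*(1/12)*(1/13)*(-85))*(1 + 2*((⅑)*(1/12)*(1/13)*(-85)))/4) - 28486 = (3691 + (¼)*(-85/1404)*(1 + 2*(-85/1404))) - 28486 = (3691 + (¼)*(-85/1404)*(1 - 85/702)) - 28486 = (3691 + (¼)*(-85/1404)*(617/702)) - 28486 = (3691 - 52445/3942432) - 28486 = 14551464067/3942432 - 28486 = -97752653885/3942432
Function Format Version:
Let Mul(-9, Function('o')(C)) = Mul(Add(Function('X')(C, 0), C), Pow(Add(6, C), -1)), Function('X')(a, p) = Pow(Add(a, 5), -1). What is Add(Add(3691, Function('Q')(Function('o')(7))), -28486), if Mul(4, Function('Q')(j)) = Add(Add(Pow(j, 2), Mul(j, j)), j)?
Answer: Rational(-97752653885, 3942432) ≈ -24795.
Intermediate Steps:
Function('X')(a, p) = Pow(Add(5, a), -1)
Function('o')(C) = Mul(Rational(-1, 9), Pow(Add(6, C), -1), Add(C, Pow(Add(5, C), -1))) (Function('o')(C) = Mul(Rational(-1, 9), Mul(Add(Pow(Add(5, C), -1), C), Pow(Add(6, C), -1))) = Mul(Rational(-1, 9), Mul(Add(C, Pow(Add(5, C), -1)), Pow(Add(6, C), -1))) = Mul(Rational(-1, 9), Mul(Pow(Add(6, C), -1), Add(C, Pow(Add(5, C), -1)))) = Mul(Rational(-1, 9), Pow(Add(6, C), -1), Add(C, Pow(Add(5, C), -1))))
Function('Q')(j) = Add(Mul(Rational(1, 2), Pow(j, 2)), Mul(Rational(1, 4), j)) (Function('Q')(j) = Mul(Rational(1, 4), Add(Add(Pow(j, 2), Mul(j, j)), j)) = Mul(Rational(1, 4), Add(Add(Pow(j, 2), Pow(j, 2)), j)) = Mul(Rational(1, 4), Add(Mul(2, Pow(j, 2)), j)) = Mul(Rational(1, 4), Add(j, Mul(2, Pow(j, 2)))) = Add(Mul(Rational(1, 2), Pow(j, 2)), Mul(Rational(1, 4), j)))
Add(Add(3691, Function('Q')(Function('o')(7))), -28486) = Add(Add(3691, Mul(Rational(1, 4), Mul(Rational(1, 9), Pow(Add(5, 7), -1), Pow(Add(6, 7), -1), Add(-1, Mul(-1, 7, Add(5, 7)))), Add(1, Mul(2, Mul(Rational(1, 9), Pow(Add(5, 7), -1), Pow(Add(6, 7), -1), Add(-1, Mul(-1, 7, Add(5, 7)))))))), -28486) = Add(Add(3691, Mul(Rational(1, 4), Mul(Rational(1, 9), Pow(12, -1), Pow(13, -1), Add(-1, Mul(-1, 7, 12))), Add(1, Mul(2, Mul(Rational(1, 9), Pow(12, -1), Pow(13, -1), Add(-1, Mul(-1, 7, 12))))))), -28486) = Add(Add(3691, Mul(Rational(1, 4), Mul(Rational(1, 9), Rational(1, 12), Rational(1, 13), Add(-1, -84)), Add(1, Mul(2, Mul(Rational(1, 9), Rational(1, 12), Rational(1, 13), Add(-1, -84)))))), -28486) = Add(Add(3691, Mul(Rational(1, 4), Mul(Rational(1, 9), Rational(1, 12), Rational(1, 13), -85), Add(1, Mul(2, Mul(Rational(1, 9), Rational(1, 12), Rational(1, 13), -85))))), -28486) = Add(Add(3691, Mul(Rational(1, 4), Rational(-85, 1404), Add(1, Mul(2, Rational(-85, 1404))))), -28486) = Add(Add(3691, Mul(Rational(1, 4), Rational(-85, 1404), Add(1, Rational(-85, 702)))), -28486) = Add(Add(3691, Mul(Rational(1, 4), Rational(-85, 1404), Rational(617, 702))), -28486) = Add(Add(3691, Rational(-52445, 3942432)), -28486) = Add(Rational(14551464067, 3942432), -28486) = Rational(-97752653885, 3942432)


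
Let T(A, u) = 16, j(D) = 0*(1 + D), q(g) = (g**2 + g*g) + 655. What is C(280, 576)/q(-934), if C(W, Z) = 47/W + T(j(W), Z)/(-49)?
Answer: -311/3420919320 ≈ -9.0911e-8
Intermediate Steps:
q(g) = 655 + 2*g**2 (q(g) = (g**2 + g**2) + 655 = 2*g**2 + 655 = 655 + 2*g**2)
j(D) = 0
C(W, Z) = -16/49 + 47/W (C(W, Z) = 47/W + 16/(-49) = 47/W + 16*(-1/49) = 47/W - 16/49 = -16/49 + 47/W)
C(280, 576)/q(-934) = (-16/49 + 47/280)/(655 + 2*(-934)**2) = (-16/49 + 47*(1/280))/(655 + 2*872356) = (-16/49 + 47/280)/(655 + 1744712) = -311/1960/1745367 = -311/1960*1/1745367 = -311/3420919320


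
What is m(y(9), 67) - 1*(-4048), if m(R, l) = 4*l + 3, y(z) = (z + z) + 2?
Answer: 4319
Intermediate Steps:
y(z) = 2 + 2*z (y(z) = 2*z + 2 = 2 + 2*z)
m(R, l) = 3 + 4*l
m(y(9), 67) - 1*(-4048) = (3 + 4*67) - 1*(-4048) = (3 + 268) + 4048 = 271 + 4048 = 4319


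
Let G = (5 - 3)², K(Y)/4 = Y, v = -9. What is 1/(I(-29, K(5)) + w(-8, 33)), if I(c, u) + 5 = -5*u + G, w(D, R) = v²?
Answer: -1/20 ≈ -0.050000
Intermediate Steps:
K(Y) = 4*Y
G = 4 (G = 2² = 4)
w(D, R) = 81 (w(D, R) = (-9)² = 81)
I(c, u) = -1 - 5*u (I(c, u) = -5 + (-5*u + 4) = -5 + (4 - 5*u) = -1 - 5*u)
1/(I(-29, K(5)) + w(-8, 33)) = 1/((-1 - 20*5) + 81) = 1/((-1 - 5*20) + 81) = 1/((-1 - 100) + 81) = 1/(-101 + 81) = 1/(-20) = -1/20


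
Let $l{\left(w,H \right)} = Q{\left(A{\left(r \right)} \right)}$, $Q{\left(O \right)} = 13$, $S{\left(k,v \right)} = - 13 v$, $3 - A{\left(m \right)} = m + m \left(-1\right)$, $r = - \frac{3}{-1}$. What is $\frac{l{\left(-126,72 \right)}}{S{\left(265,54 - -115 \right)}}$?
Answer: $- \frac{1}{169} \approx -0.0059172$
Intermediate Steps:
$r = 3$ ($r = \left(-3\right) \left(-1\right) = 3$)
$A{\left(m \right)} = 3$ ($A{\left(m \right)} = 3 - \left(m + m \left(-1\right)\right) = 3 - \left(m - m\right) = 3 - 0 = 3 + 0 = 3$)
$l{\left(w,H \right)} = 13$
$\frac{l{\left(-126,72 \right)}}{S{\left(265,54 - -115 \right)}} = \frac{13}{\left(-13\right) \left(54 - -115\right)} = \frac{13}{\left(-13\right) \left(54 + 115\right)} = \frac{13}{\left(-13\right) 169} = \frac{13}{-2197} = 13 \left(- \frac{1}{2197}\right) = - \frac{1}{169}$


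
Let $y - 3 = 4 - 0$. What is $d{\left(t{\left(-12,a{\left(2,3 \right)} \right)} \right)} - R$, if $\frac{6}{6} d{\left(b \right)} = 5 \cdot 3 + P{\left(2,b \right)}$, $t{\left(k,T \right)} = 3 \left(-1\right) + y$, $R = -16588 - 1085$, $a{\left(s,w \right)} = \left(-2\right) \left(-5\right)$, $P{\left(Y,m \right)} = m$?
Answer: $17692$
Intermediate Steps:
$a{\left(s,w \right)} = 10$
$y = 7$ ($y = 3 + \left(4 - 0\right) = 3 + \left(4 + 0\right) = 3 + 4 = 7$)
$R = -17673$ ($R = -16588 - 1085 = -17673$)
$t{\left(k,T \right)} = 4$ ($t{\left(k,T \right)} = 3 \left(-1\right) + 7 = -3 + 7 = 4$)
$d{\left(b \right)} = 15 + b$ ($d{\left(b \right)} = 5 \cdot 3 + b = 15 + b$)
$d{\left(t{\left(-12,a{\left(2,3 \right)} \right)} \right)} - R = \left(15 + 4\right) - -17673 = 19 + 17673 = 17692$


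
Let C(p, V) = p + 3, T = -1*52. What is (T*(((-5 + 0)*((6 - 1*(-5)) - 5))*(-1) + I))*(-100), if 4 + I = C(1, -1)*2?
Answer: 176800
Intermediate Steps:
T = -52
C(p, V) = 3 + p
I = 4 (I = -4 + (3 + 1)*2 = -4 + 4*2 = -4 + 8 = 4)
(T*(((-5 + 0)*((6 - 1*(-5)) - 5))*(-1) + I))*(-100) = -52*(((-5 + 0)*((6 - 1*(-5)) - 5))*(-1) + 4)*(-100) = -52*(-5*((6 + 5) - 5)*(-1) + 4)*(-100) = -52*(-5*(11 - 5)*(-1) + 4)*(-100) = -52*(-5*6*(-1) + 4)*(-100) = -52*(-30*(-1) + 4)*(-100) = -52*(30 + 4)*(-100) = -52*34*(-100) = -1768*(-100) = 176800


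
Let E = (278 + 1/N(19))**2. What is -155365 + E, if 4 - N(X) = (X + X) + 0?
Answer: -90280539/1156 ≈ -78097.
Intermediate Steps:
N(X) = 4 - 2*X (N(X) = 4 - ((X + X) + 0) = 4 - (2*X + 0) = 4 - 2*X)
E = 89321401/1156 (E = (278 + 1/(4 - 2*19))**2 = (278 + 1/(4 - 38))**2 = (278 + 1/(-34))**2 = (278 - 1/34)**2 = (9451/34)**2 = 89321401/1156 ≈ 77268.)
-155365 + E = -155365 + 89321401/1156 = -90280539/1156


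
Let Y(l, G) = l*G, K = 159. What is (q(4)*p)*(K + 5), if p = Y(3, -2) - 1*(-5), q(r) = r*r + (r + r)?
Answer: -3936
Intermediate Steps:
Y(l, G) = G*l
q(r) = r² + 2*r
p = -1 (p = -2*3 - 1*(-5) = -6 + 5 = -1)
(q(4)*p)*(K + 5) = ((4*(2 + 4))*(-1))*(159 + 5) = ((4*6)*(-1))*164 = (24*(-1))*164 = -24*164 = -3936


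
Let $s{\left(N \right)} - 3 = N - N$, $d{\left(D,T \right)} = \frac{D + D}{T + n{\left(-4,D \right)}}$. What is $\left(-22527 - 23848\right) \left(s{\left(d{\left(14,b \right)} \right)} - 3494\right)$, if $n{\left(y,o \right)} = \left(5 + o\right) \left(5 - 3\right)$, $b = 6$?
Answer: $161895125$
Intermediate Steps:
$n{\left(y,o \right)} = 10 + 2 o$ ($n{\left(y,o \right)} = \left(5 + o\right) 2 = 10 + 2 o$)
$d{\left(D,T \right)} = \frac{2 D}{10 + T + 2 D}$ ($d{\left(D,T \right)} = \frac{D + D}{T + \left(10 + 2 D\right)} = \frac{2 D}{10 + T + 2 D}$)
$s{\left(N \right)} = 3$ ($s{\left(N \right)} = 3 + \left(N - N\right) = 3 + 0 = 3$)
$\left(-22527 - 23848\right) \left(s{\left(d{\left(14,b \right)} \right)} - 3494\right) = \left(-22527 - 23848\right) \left(3 - 3494\right) = \left(-46375\right) \left(-3491\right) = 161895125$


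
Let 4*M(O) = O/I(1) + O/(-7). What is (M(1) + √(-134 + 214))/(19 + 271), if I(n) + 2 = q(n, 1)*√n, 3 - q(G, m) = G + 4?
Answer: -11/32480 + 2*√5/145 ≈ 0.030504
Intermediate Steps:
q(G, m) = -1 - G (q(G, m) = 3 - (G + 4) = 3 - (4 + G) = 3 + (-4 - G) = -1 - G)
I(n) = -2 + √n*(-1 - n) (I(n) = -2 + (-1 - n)*√n = -2 + √n*(-1 - n))
M(O) = -11*O/112 (M(O) = (O/(-2 - √1*(1 + 1)) + O/(-7))/4 = (O/(-2 - 1*1*2) + O*(-⅐))/4 = (O/(-2 - 2) - O/7)/4 = (O/(-4) - O/7)/4 = (O*(-¼) - O/7)/4 = (-O/4 - O/7)/4 = (-11*O/28)/4 = -11*O/112)
(M(1) + √(-134 + 214))/(19 + 271) = (-11/112*1 + √(-134 + 214))/(19 + 271) = (-11/112 + √80)/290 = (-11/112 + 4*√5)*(1/290) = -11/32480 + 2*√5/145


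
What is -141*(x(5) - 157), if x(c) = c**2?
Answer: 18612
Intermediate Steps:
-141*(x(5) - 157) = -141*(5**2 - 157) = -141*(25 - 157) = -141*(-132) = 18612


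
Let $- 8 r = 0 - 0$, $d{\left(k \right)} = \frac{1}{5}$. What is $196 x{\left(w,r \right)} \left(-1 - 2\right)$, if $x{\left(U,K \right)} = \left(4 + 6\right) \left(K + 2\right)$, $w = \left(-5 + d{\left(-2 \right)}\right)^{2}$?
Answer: $-11760$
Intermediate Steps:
$d{\left(k \right)} = \frac{1}{5}$
$r = 0$ ($r = - \frac{0 - 0}{8} = - \frac{0 + 0}{8} = \left(- \frac{1}{8}\right) 0 = 0$)
$w = \frac{576}{25}$ ($w = \left(-5 + \frac{1}{5}\right)^{2} = \left(- \frac{24}{5}\right)^{2} = \frac{576}{25} \approx 23.04$)
$x{\left(U,K \right)} = 20 + 10 K$ ($x{\left(U,K \right)} = 10 \left(2 + K\right) = 20 + 10 K$)
$196 x{\left(w,r \right)} \left(-1 - 2\right) = 196 \left(20 + 10 \cdot 0\right) \left(-1 - 2\right) = 196 \left(20 + 0\right) \left(-3\right) = 196 \cdot 20 \left(-3\right) = 196 \left(-60\right) = -11760$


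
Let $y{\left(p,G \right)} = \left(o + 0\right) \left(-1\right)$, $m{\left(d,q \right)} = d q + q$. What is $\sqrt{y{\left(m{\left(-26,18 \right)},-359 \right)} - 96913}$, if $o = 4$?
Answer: $i \sqrt{96917} \approx 311.31 i$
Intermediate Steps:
$m{\left(d,q \right)} = q + d q$
$y{\left(p,G \right)} = -4$ ($y{\left(p,G \right)} = \left(4 + 0\right) \left(-1\right) = 4 \left(-1\right) = -4$)
$\sqrt{y{\left(m{\left(-26,18 \right)},-359 \right)} - 96913} = \sqrt{-4 - 96913} = \sqrt{-96917} = i \sqrt{96917}$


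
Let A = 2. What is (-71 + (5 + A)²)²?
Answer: 484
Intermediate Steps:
(-71 + (5 + A)²)² = (-71 + (5 + 2)²)² = (-71 + 7²)² = (-71 + 49)² = (-22)² = 484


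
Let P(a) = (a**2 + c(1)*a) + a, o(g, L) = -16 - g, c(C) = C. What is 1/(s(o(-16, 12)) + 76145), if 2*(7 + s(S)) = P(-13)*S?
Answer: 1/76138 ≈ 1.3134e-5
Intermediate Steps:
P(a) = a**2 + 2*a (P(a) = (a**2 + 1*a) + a = (a**2 + a) + a = (a + a**2) + a = a**2 + 2*a)
s(S) = -7 + 143*S/2 (s(S) = -7 + ((-13*(2 - 13))*S)/2 = -7 + ((-13*(-11))*S)/2 = -7 + (143*S)/2 = -7 + 143*S/2)
1/(s(o(-16, 12)) + 76145) = 1/((-7 + 143*(-16 - 1*(-16))/2) + 76145) = 1/((-7 + 143*(-16 + 16)/2) + 76145) = 1/((-7 + (143/2)*0) + 76145) = 1/((-7 + 0) + 76145) = 1/(-7 + 76145) = 1/76138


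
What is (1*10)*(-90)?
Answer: -900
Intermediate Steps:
(1*10)*(-90) = 10*(-90) = -900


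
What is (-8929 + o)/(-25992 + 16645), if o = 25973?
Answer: -17044/9347 ≈ -1.8235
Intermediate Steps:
(-8929 + o)/(-25992 + 16645) = (-8929 + 25973)/(-25992 + 16645) = 17044/(-9347) = 17044*(-1/9347) = -17044/9347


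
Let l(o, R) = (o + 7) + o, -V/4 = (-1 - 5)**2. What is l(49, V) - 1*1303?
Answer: -1198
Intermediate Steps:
V = -144 (V = -4*(-1 - 5)**2 = -4*(-6)**2 = -4*36 = -144)
l(o, R) = 7 + 2*o (l(o, R) = (7 + o) + o = 7 + 2*o)
l(49, V) - 1*1303 = (7 + 2*49) - 1*1303 = (7 + 98) - 1303 = 105 - 1303 = -1198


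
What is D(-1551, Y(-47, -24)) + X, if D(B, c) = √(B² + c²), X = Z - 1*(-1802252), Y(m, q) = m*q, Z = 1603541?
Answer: 3405793 + 141*√185 ≈ 3.4077e+6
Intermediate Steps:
X = 3405793 (X = 1603541 - 1*(-1802252) = 1603541 + 1802252 = 3405793)
D(-1551, Y(-47, -24)) + X = √((-1551)² + (-47*(-24))²) + 3405793 = √(2405601 + 1128²) + 3405793 = √(2405601 + 1272384) + 3405793 = √3677985 + 3405793 = 141*√185 + 3405793 = 3405793 + 141*√185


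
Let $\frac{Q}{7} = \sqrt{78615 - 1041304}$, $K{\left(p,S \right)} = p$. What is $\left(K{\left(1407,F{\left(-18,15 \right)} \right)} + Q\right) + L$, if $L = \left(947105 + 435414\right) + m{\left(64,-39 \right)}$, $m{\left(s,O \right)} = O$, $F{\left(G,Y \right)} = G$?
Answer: $1383887 + 7 i \sqrt{962689} \approx 1.3839 \cdot 10^{6} + 6868.2 i$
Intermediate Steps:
$L = 1382480$ ($L = \left(947105 + 435414\right) - 39 = 1382519 - 39 = 1382480$)
$Q = 7 i \sqrt{962689}$ ($Q = 7 \sqrt{78615 - 1041304} = 7 \sqrt{-962689} = 7 i \sqrt{962689} \approx 6868.2 i$)
$\left(K{\left(1407,F{\left(-18,15 \right)} \right)} + Q\right) + L = \left(1407 + 7 i \sqrt{962689}\right) + 1382480 = 1383887 + 7 i \sqrt{962689}$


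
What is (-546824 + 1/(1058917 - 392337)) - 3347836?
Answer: -2596102462799/666580 ≈ -3.8947e+6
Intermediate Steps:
(-546824 + 1/(1058917 - 392337)) - 3347836 = (-546824 + 1/666580) - 3347836 = -364501941919/666580 - 3347836 = -2596102462799/666580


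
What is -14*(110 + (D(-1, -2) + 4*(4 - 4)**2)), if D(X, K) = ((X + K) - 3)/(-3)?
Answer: -1568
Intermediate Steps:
D(X, K) = 1 - K/3 - X/3 (D(X, K) = ((K + X) - 3)*(-1/3) = (-3 + K + X)*(-1/3) = 1 - K/3 - X/3)
-14*(110 + (D(-1, -2) + 4*(4 - 4)**2)) = -14*(110 + ((1 - 1/3*(-2) - 1/3*(-1)) + 4*(4 - 4)**2)) = -14*(110 + ((1 + 2/3 + 1/3) + 4*0**2)) = -14*(110 + (2 + 4*0)) = -14*(110 + (2 + 0)) = -14*(110 + 2) = -14*112 = -1568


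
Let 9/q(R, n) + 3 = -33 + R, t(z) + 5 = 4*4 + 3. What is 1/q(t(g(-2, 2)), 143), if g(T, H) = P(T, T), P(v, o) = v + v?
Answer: -22/9 ≈ -2.4444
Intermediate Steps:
P(v, o) = 2*v
g(T, H) = 2*T
t(z) = 14 (t(z) = -5 + (4*4 + 3) = -5 + (16 + 3) = -5 + 19 = 14)
q(R, n) = 9/(-36 + R) (q(R, n) = 9/(-3 + (-33 + R)) = 9/(-36 + R))
1/q(t(g(-2, 2)), 143) = 1/(9/(-36 + 14)) = 1/(9/(-22)) = 1/(9*(-1/22)) = 1/(-9/22) = -22/9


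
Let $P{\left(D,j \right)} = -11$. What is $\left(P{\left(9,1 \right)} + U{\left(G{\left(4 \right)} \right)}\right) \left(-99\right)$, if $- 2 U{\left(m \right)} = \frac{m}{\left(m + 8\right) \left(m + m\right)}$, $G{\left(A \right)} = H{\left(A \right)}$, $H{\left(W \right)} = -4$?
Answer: $\frac{17523}{16} \approx 1095.2$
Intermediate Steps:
$G{\left(A \right)} = -4$
$U{\left(m \right)} = - \frac{1}{4 \left(8 + m\right)}$ ($U{\left(m \right)} = - \frac{m \frac{1}{\left(m + 8\right) \left(m + m\right)}}{2} = - \frac{m \frac{1}{\left(8 + m\right) 2 m}}{2} = - \frac{m \frac{1}{2 m \left(8 + m\right)}}{2} = - \frac{\frac{1}{2} \frac{1}{8 + m}}{2} = - \frac{1}{4 \left(8 + m\right)}$)
$\left(P{\left(9,1 \right)} + U{\left(G{\left(4 \right)} \right)}\right) \left(-99\right) = \left(-11 - \frac{1}{32 + 4 \left(-4\right)}\right) \left(-99\right) = \left(-11 - \frac{1}{32 - 16}\right) \left(-99\right) = \left(-11 - \frac{1}{16}\right) \left(-99\right) = \left(- \frac{177}{16}\right) \left(-99\right) = \frac{17523}{16}$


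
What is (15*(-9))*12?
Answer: -1620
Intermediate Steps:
(15*(-9))*12 = -135*12 = -1620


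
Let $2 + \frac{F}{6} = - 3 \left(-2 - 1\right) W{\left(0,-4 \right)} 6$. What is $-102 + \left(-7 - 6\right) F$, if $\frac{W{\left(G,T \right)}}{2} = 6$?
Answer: $-50490$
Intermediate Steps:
$W{\left(G,T \right)} = 12$ ($W{\left(G,T \right)} = 2 \cdot 6 = 12$)
$F = 3876$ ($F = -12 + 6 - 3 \left(-2 - 1\right) 12 \cdot 6 = -12 + 6 - 3 \left(\left(-3\right) 12\right) 6 = -12 + 6 \left(-3\right) \left(-36\right) 6 = -12 + 6 \cdot 108 \cdot 6 = -12 + 6 \cdot 648 = -12 + 3888 = 3876$)
$-102 + \left(-7 - 6\right) F = -102 + \left(-7 - 6\right) 3876 = -102 - 50388 = -50490$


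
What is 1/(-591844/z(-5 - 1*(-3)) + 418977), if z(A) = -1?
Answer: 1/1010821 ≈ 9.8930e-7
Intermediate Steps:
1/(-591844/z(-5 - 1*(-3)) + 418977) = 1/(-591844/(-1) + 418977) = 1/(-591844*(-1) + 418977) = 1/(-26902*(-22) + 418977) = 1/(591844 + 418977) = 1/1010821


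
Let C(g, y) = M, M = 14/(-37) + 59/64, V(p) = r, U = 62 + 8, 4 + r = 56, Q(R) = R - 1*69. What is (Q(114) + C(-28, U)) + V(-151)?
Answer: 230983/2368 ≈ 97.543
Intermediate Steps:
Q(R) = -69 + R (Q(R) = R - 69 = -69 + R)
r = 52 (r = -4 + 56 = 52)
U = 70
V(p) = 52
M = 1287/2368 (M = 14*(-1/37) + 59*(1/64) = -14/37 + 59/64 = 1287/2368 ≈ 0.54350)
C(g, y) = 1287/2368
(Q(114) + C(-28, U)) + V(-151) = ((-69 + 114) + 1287/2368) + 52 = (45 + 1287/2368) + 52 = 107847/2368 + 52 = 230983/2368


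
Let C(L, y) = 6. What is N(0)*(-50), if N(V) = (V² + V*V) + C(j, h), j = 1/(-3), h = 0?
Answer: -300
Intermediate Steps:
j = -⅓ ≈ -0.33333
N(V) = 6 + 2*V² (N(V) = (V² + V*V) + 6 = (V² + V²) + 6 = 2*V² + 6 = 6 + 2*V²)
N(0)*(-50) = (6 + 2*0²)*(-50) = (6 + 2*0)*(-50) = (6 + 0)*(-50) = 6*(-50) = -300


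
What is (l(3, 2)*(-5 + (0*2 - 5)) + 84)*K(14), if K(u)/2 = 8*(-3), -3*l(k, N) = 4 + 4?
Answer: -5312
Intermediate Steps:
l(k, N) = -8/3 (l(k, N) = -(4 + 4)/3 = -1/3*8 = -8/3)
K(u) = -48 (K(u) = 2*(8*(-3)) = 2*(-24) = -48)
(l(3, 2)*(-5 + (0*2 - 5)) + 84)*K(14) = (-8*(-5 + (0*2 - 5))/3 + 84)*(-48) = (-8*(-5 + (0 - 5))/3 + 84)*(-48) = (-8*(-5 - 5)/3 + 84)*(-48) = (-8/3*(-10) + 84)*(-48) = (80/3 + 84)*(-48) = (332/3)*(-48) = -5312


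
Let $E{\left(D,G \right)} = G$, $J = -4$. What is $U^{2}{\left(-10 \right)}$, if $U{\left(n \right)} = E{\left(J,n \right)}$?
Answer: $100$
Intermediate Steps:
$U{\left(n \right)} = n$
$U^{2}{\left(-10 \right)} = \left(-10\right)^{2} = 100$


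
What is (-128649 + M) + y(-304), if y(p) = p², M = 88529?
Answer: 52296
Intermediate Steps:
(-128649 + M) + y(-304) = (-128649 + 88529) + (-304)² = -40120 + 92416 = 52296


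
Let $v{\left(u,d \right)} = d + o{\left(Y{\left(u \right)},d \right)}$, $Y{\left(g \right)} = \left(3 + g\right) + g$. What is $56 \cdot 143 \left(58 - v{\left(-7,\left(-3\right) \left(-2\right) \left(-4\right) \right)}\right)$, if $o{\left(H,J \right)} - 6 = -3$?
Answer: $632632$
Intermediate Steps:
$Y{\left(g \right)} = 3 + 2 g$
$o{\left(H,J \right)} = 3$ ($o{\left(H,J \right)} = 6 - 3 = 3$)
$v{\left(u,d \right)} = 3 + d$ ($v{\left(u,d \right)} = d + 3 = 3 + d$)
$56 \cdot 143 \left(58 - v{\left(-7,\left(-3\right) \left(-2\right) \left(-4\right) \right)}\right) = 56 \cdot 143 \left(58 - \left(3 + \left(-3\right) \left(-2\right) \left(-4\right)\right)\right) = 8008 \left(58 - \left(3 + 6 \left(-4\right)\right)\right) = 8008 \left(58 - \left(3 - 24\right)\right) = 8008 \left(58 - -21\right) = 8008 \left(58 + 21\right) = 8008 \cdot 79 = 632632$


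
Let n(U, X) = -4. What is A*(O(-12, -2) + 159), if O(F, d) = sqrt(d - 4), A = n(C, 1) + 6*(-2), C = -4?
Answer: -2544 - 16*I*sqrt(6) ≈ -2544.0 - 39.192*I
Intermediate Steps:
A = -16 (A = -4 + 6*(-2) = -4 - 12 = -16)
O(F, d) = sqrt(-4 + d)
A*(O(-12, -2) + 159) = -16*(sqrt(-4 - 2) + 159) = -16*(sqrt(-6) + 159) = -16*(I*sqrt(6) + 159) = -16*(159 + I*sqrt(6)) = -2544 - 16*I*sqrt(6)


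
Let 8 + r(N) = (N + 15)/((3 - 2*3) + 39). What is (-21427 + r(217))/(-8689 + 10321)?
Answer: -192857/14688 ≈ -13.130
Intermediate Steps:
r(N) = -91/12 + N/36 (r(N) = -8 + (N + 15)/((3 - 2*3) + 39) = -8 + (15 + N)/((3 - 6) + 39) = -8 + (15 + N)/(-3 + 39) = -8 + (15 + N)/36 = -8 + (15 + N)*(1/36) = -8 + (5/12 + N/36) = -91/12 + N/36)
(-21427 + r(217))/(-8689 + 10321) = (-21427 + (-91/12 + (1/36)*217))/(-8689 + 10321) = (-21427 + (-91/12 + 217/36))/1632 = (-21427 - 14/9)*(1/1632) = -192857/9*1/1632 = -192857/14688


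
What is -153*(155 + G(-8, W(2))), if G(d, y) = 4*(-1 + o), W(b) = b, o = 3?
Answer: -24939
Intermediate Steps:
G(d, y) = 8 (G(d, y) = 4*(-1 + 3) = 4*2 = 8)
-153*(155 + G(-8, W(2))) = -153*(155 + 8) = -153*163 = -24939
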